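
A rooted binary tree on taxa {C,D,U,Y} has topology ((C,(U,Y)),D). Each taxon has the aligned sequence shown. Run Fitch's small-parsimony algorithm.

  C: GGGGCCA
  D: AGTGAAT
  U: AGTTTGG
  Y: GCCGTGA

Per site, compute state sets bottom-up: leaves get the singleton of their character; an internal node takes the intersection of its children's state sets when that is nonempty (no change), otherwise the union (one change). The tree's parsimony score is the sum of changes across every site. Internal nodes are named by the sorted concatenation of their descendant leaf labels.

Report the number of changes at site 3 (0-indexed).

[col 0] UY: children U:{A}, Y:{G} ∪→ {A,G}; cost 1
[col 0] CUY: children C:{G}, UY:{A,G} ∩→ {G}; cost 0
[col 0] CDUY: children CUY:{G}, D:{A} ∪→ {A,G}; cost 1
[col 1] UY: children U:{G}, Y:{C} ∪→ {C,G}; cost 1
[col 1] CUY: children C:{G}, UY:{C,G} ∩→ {G}; cost 0
[col 1] CDUY: children CUY:{G}, D:{G} ∩→ {G}; cost 0
[col 2] UY: children U:{T}, Y:{C} ∪→ {C,T}; cost 1
[col 2] CUY: children C:{G}, UY:{C,T} ∪→ {C,G,T}; cost 1
[col 2] CDUY: children CUY:{C,G,T}, D:{T} ∩→ {T}; cost 0
[col 3] UY: children U:{T}, Y:{G} ∪→ {G,T}; cost 1
[col 3] CUY: children C:{G}, UY:{G,T} ∩→ {G}; cost 0
[col 3] CDUY: children CUY:{G}, D:{G} ∩→ {G}; cost 0
[col 4] UY: children U:{T}, Y:{T} ∩→ {T}; cost 0
[col 4] CUY: children C:{C}, UY:{T} ∪→ {C,T}; cost 1
[col 4] CDUY: children CUY:{C,T}, D:{A} ∪→ {A,C,T}; cost 1
[col 5] UY: children U:{G}, Y:{G} ∩→ {G}; cost 0
[col 5] CUY: children C:{C}, UY:{G} ∪→ {C,G}; cost 1
[col 5] CDUY: children CUY:{C,G}, D:{A} ∪→ {A,C,G}; cost 1
[col 6] UY: children U:{G}, Y:{A} ∪→ {A,G}; cost 1
[col 6] CUY: children C:{A}, UY:{A,G} ∩→ {A}; cost 0
[col 6] CDUY: children CUY:{A}, D:{T} ∪→ {A,T}; cost 1
per-site changes: [2, 1, 2, 1, 2, 2, 2]; total = 12

1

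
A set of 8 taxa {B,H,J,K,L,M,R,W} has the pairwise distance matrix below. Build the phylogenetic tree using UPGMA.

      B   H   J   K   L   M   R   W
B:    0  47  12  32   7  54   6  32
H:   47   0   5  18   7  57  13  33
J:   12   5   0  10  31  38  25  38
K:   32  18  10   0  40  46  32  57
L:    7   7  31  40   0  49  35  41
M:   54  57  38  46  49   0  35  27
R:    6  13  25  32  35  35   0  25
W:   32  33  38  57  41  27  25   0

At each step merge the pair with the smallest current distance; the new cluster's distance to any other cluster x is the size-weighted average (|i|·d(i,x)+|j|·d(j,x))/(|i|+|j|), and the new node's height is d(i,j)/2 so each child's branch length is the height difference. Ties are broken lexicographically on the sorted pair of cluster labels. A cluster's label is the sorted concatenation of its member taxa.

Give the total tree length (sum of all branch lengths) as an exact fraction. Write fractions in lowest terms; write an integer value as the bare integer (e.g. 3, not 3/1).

3307/36

1. join H+J (d=5) ⇒ HJ; edges |H|=5/2, |J|=5/2
  updated: d(B,HJ)=59/2, d(HJ,K)=14, d(HJ,L)=19, d(HJ,M)=95/2, d(HJ,R)=19, d(HJ,W)=71/2
2. join B+R (d=6) ⇒ BR; edges |B|=3, |R|=3
  updated: d(BR,HJ)=97/4, d(BR,K)=32, d(BR,L)=21, d(BR,M)=89/2, d(BR,W)=57/2
3. join HJ+K (d=14) ⇒ HJK; edges |HJ|=9/2, |K|=7
  updated: d(BR,HJK)=161/6, d(HJK,L)=26, d(HJK,M)=47, d(HJK,W)=128/3
4. join BR+L (d=21) ⇒ BLR; edges |BR|=15/2, |L|=21/2
  updated: d(BLR,HJK)=239/9, d(BLR,M)=46, d(BLR,W)=98/3
5. join BLR+HJK (d=239/9) ⇒ BHJKLR; edges |BLR|=25/9, |HJK|=113/18
  updated: d(BHJKLR,M)=93/2, d(BHJKLR,W)=113/3
6. join M+W (d=27) ⇒ MW; edges |M|=27/2, |W|=27/2
  updated: d(BHJKLR,MW)=505/12
7. join BHJKLR+MW (d=505/12) ⇒ BHJKLMRW; edges |BHJKLR|=559/72, |MW|=181/24
final tree: ((((B:3,R:3):15/2,L:21/2):25/9,((H:5/2,J:5/2):9/2,K:7):113/18):559/72,(M:27/2,W:27/2):181/24)
total length: 3307/36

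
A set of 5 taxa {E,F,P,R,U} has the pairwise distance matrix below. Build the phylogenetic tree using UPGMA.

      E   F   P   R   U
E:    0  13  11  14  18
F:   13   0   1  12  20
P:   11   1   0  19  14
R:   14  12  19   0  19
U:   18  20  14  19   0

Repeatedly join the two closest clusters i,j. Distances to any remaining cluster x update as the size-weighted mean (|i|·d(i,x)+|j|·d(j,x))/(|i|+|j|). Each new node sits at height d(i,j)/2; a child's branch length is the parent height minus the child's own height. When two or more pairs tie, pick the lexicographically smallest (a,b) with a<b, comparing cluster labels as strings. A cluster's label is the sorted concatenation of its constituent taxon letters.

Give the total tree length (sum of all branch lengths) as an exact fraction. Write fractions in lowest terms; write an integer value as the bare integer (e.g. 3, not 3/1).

127/4

iteration 1: select F,P (d=1); attach at lengths (1/2, 1/2); label the merged cluster FP
  updated: d(E,FP)=12, d(FP,R)=31/2, d(FP,U)=17
iteration 2: select E,FP (d=12); attach at lengths (6, 11/2); label the merged cluster EFP
  updated: d(EFP,R)=15, d(EFP,U)=52/3
iteration 3: select EFP,R (d=15); attach at lengths (3/2, 15/2); label the merged cluster EFPR
  updated: d(EFPR,U)=71/4
iteration 4: select EFPR,U (d=71/4); attach at lengths (11/8, 71/8); label the merged cluster EFPRU
final tree: (((E:6,(F:1/2,P:1/2):11/2):3/2,R:15/2):11/8,U:71/8)
total length: 127/4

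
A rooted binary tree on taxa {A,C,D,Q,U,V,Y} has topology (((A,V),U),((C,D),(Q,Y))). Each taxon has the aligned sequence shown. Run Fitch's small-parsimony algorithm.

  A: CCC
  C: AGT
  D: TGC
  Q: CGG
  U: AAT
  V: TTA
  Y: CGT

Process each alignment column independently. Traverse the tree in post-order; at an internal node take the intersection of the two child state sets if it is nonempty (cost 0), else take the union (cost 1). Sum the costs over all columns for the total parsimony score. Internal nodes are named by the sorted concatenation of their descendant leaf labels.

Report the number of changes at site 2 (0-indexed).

AV@0: {C} ∪ {T} = {C,T} (union, +1)
AUV@0: {C,T} ∪ {A} = {A,C,T} (union, +1)
CD@0: {A} ∪ {T} = {A,T} (union, +1)
QY@0: {C} ∩ {C} = {C} (intersection, +0)
CDQY@0: {A,T} ∪ {C} = {A,C,T} (union, +1)
ACDQUVY@0: {A,C,T} ∩ {A,C,T} = {A,C,T} (intersection, +0)
AV@1: {C} ∪ {T} = {C,T} (union, +1)
AUV@1: {C,T} ∪ {A} = {A,C,T} (union, +1)
CD@1: {G} ∩ {G} = {G} (intersection, +0)
QY@1: {G} ∩ {G} = {G} (intersection, +0)
CDQY@1: {G} ∩ {G} = {G} (intersection, +0)
ACDQUVY@1: {A,C,T} ∪ {G} = {A,C,G,T} (union, +1)
AV@2: {C} ∪ {A} = {A,C} (union, +1)
AUV@2: {A,C} ∪ {T} = {A,C,T} (union, +1)
CD@2: {T} ∪ {C} = {C,T} (union, +1)
QY@2: {G} ∪ {T} = {G,T} (union, +1)
CDQY@2: {C,T} ∩ {G,T} = {T} (intersection, +0)
ACDQUVY@2: {A,C,T} ∩ {T} = {T} (intersection, +0)
per-site changes: [4, 3, 4]; total = 11

4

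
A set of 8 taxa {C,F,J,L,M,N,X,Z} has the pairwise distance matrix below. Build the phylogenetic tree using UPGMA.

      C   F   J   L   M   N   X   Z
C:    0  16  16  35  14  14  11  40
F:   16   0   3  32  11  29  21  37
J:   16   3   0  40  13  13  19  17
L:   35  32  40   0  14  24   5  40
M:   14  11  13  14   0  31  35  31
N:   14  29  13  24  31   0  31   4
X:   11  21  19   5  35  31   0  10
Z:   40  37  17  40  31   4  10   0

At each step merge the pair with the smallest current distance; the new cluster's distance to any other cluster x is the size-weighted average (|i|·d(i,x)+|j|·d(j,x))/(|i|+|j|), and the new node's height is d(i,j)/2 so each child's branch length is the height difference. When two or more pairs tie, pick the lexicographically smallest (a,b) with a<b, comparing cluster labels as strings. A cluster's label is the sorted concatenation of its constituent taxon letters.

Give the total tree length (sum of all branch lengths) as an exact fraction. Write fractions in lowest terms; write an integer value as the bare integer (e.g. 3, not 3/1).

1. join F+J (d=3) ⇒ FJ; edges |F|=3/2, |J|=3/2
  updated: d(C,FJ)=16, d(FJ,L)=36, d(FJ,M)=12, d(FJ,N)=21, d(FJ,X)=20, d(FJ,Z)=27
2. join N+Z (d=4) ⇒ NZ; edges |N|=2, |Z|=2
  updated: d(C,NZ)=27, d(FJ,NZ)=24, d(L,NZ)=32, d(M,NZ)=31, d(NZ,X)=41/2
3. join L+X (d=5) ⇒ LX; edges |L|=5/2, |X|=5/2
  updated: d(C,LX)=23, d(FJ,LX)=28, d(LX,M)=49/2, d(LX,NZ)=105/4
4. join FJ+M (d=12) ⇒ FJM; edges |FJ|=9/2, |M|=6
  updated: d(C,FJM)=46/3, d(FJM,LX)=161/6, d(FJM,NZ)=79/3
5. join C+FJM (d=46/3) ⇒ CFJM; edges |C|=23/3, |FJM|=5/3
  updated: d(CFJM,LX)=207/8, d(CFJM,NZ)=53/2
6. join CFJM+LX (d=207/8) ⇒ CFJLMX; edges |CFJM|=253/48, |LX|=167/16
  updated: d(CFJLMX,NZ)=317/12
7. join CFJLMX+NZ (d=317/12) ⇒ CFJLMNXZ; edges |CFJLMX|=13/48, |NZ|=269/24
final tree: (((C:23/3,((F:3/2,J:3/2):9/2,M:6):5/3):253/48,(L:5/2,X:5/2):167/16):13/48,(N:2,Z:2):269/24)
total length: 2833/48

2833/48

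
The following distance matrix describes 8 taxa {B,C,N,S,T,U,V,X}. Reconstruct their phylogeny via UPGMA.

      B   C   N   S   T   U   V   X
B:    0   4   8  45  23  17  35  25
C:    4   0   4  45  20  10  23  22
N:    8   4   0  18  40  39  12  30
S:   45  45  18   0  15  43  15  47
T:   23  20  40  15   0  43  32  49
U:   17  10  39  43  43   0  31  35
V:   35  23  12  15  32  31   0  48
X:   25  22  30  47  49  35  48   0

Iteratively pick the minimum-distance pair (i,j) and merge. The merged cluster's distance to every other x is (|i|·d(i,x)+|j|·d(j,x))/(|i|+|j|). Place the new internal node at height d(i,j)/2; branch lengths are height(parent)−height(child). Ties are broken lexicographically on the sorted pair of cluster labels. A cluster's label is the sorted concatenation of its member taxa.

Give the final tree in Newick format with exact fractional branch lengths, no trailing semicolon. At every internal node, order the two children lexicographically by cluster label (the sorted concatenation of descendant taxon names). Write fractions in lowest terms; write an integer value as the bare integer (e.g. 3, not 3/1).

step 1: merge (B,C) at d=4; branch lengths B→2, C→2; new cluster BC
  updated: d(BC,N)=6, d(BC,S)=45, d(BC,T)=43/2, d(BC,U)=27/2, d(BC,V)=29, d(BC,X)=47/2
step 2: merge (BC,N) at d=6; branch lengths BC→1, N→3; new cluster BCN
  updated: d(BCN,S)=36, d(BCN,T)=83/3, d(BCN,U)=22, d(BCN,V)=70/3, d(BCN,X)=77/3
step 3: merge (S,T) at d=15; branch lengths S→15/2, T→15/2; new cluster ST
  updated: d(BCN,ST)=191/6, d(ST,U)=43, d(ST,V)=47/2, d(ST,X)=48
step 4: merge (BCN,U) at d=22; branch lengths BCN→8, U→11; new cluster BCNU
  updated: d(BCNU,ST)=277/8, d(BCNU,V)=101/4, d(BCNU,X)=28
step 5: merge (ST,V) at d=47/2; branch lengths ST→17/4, V→47/4; new cluster STV
  updated: d(BCNU,STV)=63/2, d(STV,X)=48
step 6: merge (BCNU,X) at d=28; branch lengths BCNU→3, X→14; new cluster BCNUX
  updated: d(BCNUX,STV)=174/5
step 7: merge (BCNUX,STV) at d=174/5; branch lengths BCNUX→17/5, STV→113/20; new cluster BCNSTUVX
final tree: (((((B:2,C:2):1,N:3):8,U:11):3,X:14):17/5,((S:15/2,T:15/2):17/4,V:47/4):113/20)
total length: 1681/20

(((((B:2,C:2):1,N:3):8,U:11):3,X:14):17/5,((S:15/2,T:15/2):17/4,V:47/4):113/20)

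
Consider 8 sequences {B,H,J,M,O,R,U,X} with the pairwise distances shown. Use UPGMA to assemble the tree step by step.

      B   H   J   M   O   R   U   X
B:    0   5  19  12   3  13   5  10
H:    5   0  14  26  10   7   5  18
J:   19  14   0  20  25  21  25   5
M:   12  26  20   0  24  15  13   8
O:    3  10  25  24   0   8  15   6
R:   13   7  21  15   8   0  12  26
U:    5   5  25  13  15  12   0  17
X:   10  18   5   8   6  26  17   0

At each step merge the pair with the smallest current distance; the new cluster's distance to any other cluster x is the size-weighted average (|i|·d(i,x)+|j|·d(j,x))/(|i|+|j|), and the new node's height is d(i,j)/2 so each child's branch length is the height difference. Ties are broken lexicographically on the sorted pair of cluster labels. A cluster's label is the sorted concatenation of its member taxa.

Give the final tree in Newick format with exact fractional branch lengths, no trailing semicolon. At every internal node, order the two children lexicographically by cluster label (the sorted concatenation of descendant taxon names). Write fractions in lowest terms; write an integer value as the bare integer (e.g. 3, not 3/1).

1. join B+O (d=3) ⇒ BO; edges |B|=3/2, |O|=3/2
  updated: d(BO,H)=15/2, d(BO,J)=22, d(BO,M)=18, d(BO,R)=21/2, d(BO,U)=10, d(BO,X)=8
2. join H+U (d=5) ⇒ HU; edges |H|=5/2, |U|=5/2
  updated: d(BO,HU)=35/4, d(HU,J)=39/2, d(HU,M)=39/2, d(HU,R)=19/2, d(HU,X)=35/2
3. join J+X (d=5) ⇒ JX; edges |J|=5/2, |X|=5/2
  updated: d(BO,JX)=15, d(HU,JX)=37/2, d(JX,M)=14, d(JX,R)=47/2
4. join BO+HU (d=35/4) ⇒ BHOU; edges |BO|=23/8, |HU|=15/8
  updated: d(BHOU,JX)=67/4, d(BHOU,M)=75/4, d(BHOU,R)=10
5. join BHOU+R (d=10) ⇒ BHORU; edges |BHOU|=5/8, |R|=5
  updated: d(BHORU,JX)=181/10, d(BHORU,M)=18
6. join JX+M (d=14) ⇒ JMX; edges |JX|=9/2, |M|=7
  updated: d(BHORU,JMX)=271/15
7. join BHORU+JMX (d=271/15) ⇒ BHJMORUX; edges |BHORU|=121/30, |JMX|=61/30
final tree: ((((B:3/2,O:3/2):23/8,(H:5/2,U:5/2):15/8):5/8,R:5):121/30,((J:5/2,X:5/2):9/2,M:7):61/30)
total length: 4913/120

((((B:3/2,O:3/2):23/8,(H:5/2,U:5/2):15/8):5/8,R:5):121/30,((J:5/2,X:5/2):9/2,M:7):61/30)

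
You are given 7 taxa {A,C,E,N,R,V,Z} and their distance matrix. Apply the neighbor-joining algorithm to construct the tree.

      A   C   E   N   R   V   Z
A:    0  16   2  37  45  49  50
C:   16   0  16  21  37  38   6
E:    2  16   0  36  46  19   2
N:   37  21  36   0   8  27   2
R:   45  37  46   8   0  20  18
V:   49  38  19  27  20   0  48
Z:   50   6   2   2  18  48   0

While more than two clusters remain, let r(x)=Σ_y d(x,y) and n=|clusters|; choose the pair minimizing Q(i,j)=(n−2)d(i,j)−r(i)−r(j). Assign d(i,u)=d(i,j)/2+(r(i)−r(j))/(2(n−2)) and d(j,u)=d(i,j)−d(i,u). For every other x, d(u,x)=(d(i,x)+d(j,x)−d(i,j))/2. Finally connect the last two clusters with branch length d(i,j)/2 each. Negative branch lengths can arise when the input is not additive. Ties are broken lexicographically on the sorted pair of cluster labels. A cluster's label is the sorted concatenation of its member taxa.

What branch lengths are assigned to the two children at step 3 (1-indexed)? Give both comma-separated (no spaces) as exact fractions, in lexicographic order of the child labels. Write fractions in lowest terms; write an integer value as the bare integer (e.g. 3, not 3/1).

1. join A+E (d=2, Q=-310) ⇒ AE; edges |A|=44/5, |E|=-34/5
  updated: d(AE,C)=15, d(AE,N)=71/2, d(AE,R)=89/2, d(AE,V)=33, d(AE,Z)=25
2. join R+V (d=20, Q=-427/2) ⇒ RV; edges |R|=83/16, |V|=237/16
  updated: d(AE,RV)=115/4, d(C,RV)=55/2, d(N,RV)=15/2, d(RV,Z)=23
3. join N+RV (d=15/2, Q=-521/4) ⇒ NRV; edges |N|=7/24, |RV|=173/24
  updated: d(AE,NRV)=227/8, d(C,NRV)=41/2, d(NRV,Z)=35/4
4. join AE+C (d=15, Q=-639/8) ⇒ ACE; edges |AE|=455/32, |C|=25/32
  updated: d(ACE,NRV)=271/16, d(ACE,Z)=8
5. join ACE+NRV (d=271/16, Q=-539/16) ⇒ ACENRV; edges |ACE|=259/32, |NRV|=283/32
  updated: d(ACENRV,Z)=-3/32
6. join ACENRV+Z (d=-3/32) ⇒ ACENRVZ; edges |ACENRV|=-3/64, |Z|=-3/64
final tree: ((((A:44/5,E:-34/5):455/32,C:25/32):259/32,(N:7/24,(R:83/16,V:237/16):173/24):283/32):-3/64,Z:-3/64)
total length: 1963/32

7/24,173/24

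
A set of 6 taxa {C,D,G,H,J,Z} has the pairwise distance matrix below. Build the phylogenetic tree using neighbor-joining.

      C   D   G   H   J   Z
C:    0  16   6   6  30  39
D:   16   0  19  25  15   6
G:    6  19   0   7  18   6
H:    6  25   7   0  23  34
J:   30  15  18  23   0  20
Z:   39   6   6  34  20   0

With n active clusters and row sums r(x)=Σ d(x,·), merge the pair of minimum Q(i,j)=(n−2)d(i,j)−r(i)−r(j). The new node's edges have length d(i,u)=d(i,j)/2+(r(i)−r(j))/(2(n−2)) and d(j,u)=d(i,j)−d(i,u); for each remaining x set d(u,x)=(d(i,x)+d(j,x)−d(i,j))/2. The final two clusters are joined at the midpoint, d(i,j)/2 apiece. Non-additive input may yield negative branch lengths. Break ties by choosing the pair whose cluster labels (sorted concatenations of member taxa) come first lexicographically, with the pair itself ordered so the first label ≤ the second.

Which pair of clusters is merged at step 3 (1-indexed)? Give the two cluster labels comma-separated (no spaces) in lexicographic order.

step 1: merge (C,H) at d=6, Q=-168; branch lengths C→13/4, H→11/4; new cluster CH
  updated: d(CH,D)=35/2, d(CH,G)=7/2, d(CH,J)=47/2, d(CH,Z)=67/2
step 2: merge (CH,G) at d=7/2, Q=-114; branch lengths CH→7, G→-7/2; new cluster CGH
  updated: d(CGH,D)=33/2, d(CGH,J)=19, d(CGH,Z)=18
step 3: merge (CGH,J) at d=19, Q=-139/2; branch lengths CGH→75/8, J→77/8; new cluster CGHJ
  updated: d(CGHJ,D)=25/4, d(CGHJ,Z)=19/2
step 4: merge (CGHJ,D) at d=25/4, Q=-87/4; branch lengths CGHJ→39/8, D→11/8; new cluster CDGHJ
  updated: d(CDGHJ,Z)=37/8
step 5: merge (CDGHJ,Z) at d=37/8; branch lengths CDGHJ→37/16, Z→37/16; new cluster CDGHJZ
final tree: (((((C:13/4,H:11/4):7,G:-7/2):75/8,J:77/8):39/8,D:11/8):37/16,Z:37/16)
total length: 315/8

CGH,J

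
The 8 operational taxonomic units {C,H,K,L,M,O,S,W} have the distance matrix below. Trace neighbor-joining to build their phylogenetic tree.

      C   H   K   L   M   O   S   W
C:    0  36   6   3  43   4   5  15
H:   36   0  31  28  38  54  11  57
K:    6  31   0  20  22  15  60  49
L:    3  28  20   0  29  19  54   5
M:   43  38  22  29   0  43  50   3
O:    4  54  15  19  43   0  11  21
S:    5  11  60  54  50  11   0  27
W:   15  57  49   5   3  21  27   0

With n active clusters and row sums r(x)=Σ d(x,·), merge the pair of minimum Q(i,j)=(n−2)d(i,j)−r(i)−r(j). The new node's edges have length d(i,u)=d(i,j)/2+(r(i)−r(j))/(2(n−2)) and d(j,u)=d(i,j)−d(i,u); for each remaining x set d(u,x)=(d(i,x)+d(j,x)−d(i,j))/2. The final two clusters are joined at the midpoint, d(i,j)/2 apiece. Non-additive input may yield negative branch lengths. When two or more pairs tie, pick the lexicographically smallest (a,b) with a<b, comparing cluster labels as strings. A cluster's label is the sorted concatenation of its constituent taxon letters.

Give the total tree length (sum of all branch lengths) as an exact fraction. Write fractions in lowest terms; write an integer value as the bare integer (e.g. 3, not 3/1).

1. join H+S (d=11, Q=-407) ⇒ HS; edges |H|=103/12, |S|=29/12
  updated: d(C,HS)=15, d(HS,K)=40, d(HS,L)=71/2, d(HS,M)=77/2, d(HS,O)=27, d(HS,W)=73/2
2. join M+W (d=3, Q=-293) ⇒ MW; edges |M|=32/5, |W|=-17/5
  updated: d(C,MW)=55/2, d(HS,MW)=36, d(K,MW)=34, d(L,MW)=31/2, d(MW,O)=61/2
3. join L+MW (d=31/2, Q=-349/2) ⇒ LMW; edges |L|=23/16, |MW|=225/16
  updated: d(C,LMW)=15/2, d(HS,LMW)=28, d(K,LMW)=77/4, d(LMW,O)=17
4. join K+O (d=15, Q=-393/4) ⇒ KO; edges |K|=83/8, |O|=37/8
  updated: d(C,KO)=-5/2, d(HS,KO)=26, d(KO,LMW)=85/8
5. join C+KO (d=-5/2, Q=-473/8) ⇒ CKO; edges |C|=-153/32, |KO|=73/32
  updated: d(CKO,HS)=87/4, d(CKO,LMW)=165/16
6. join CKO+HS (d=87/4, Q=-961/16) ⇒ CHKOS; edges |CKO|=65/32, |HS|=631/32
  updated: d(CHKOS,LMW)=265/32
7. join CHKOS+LMW (d=265/32) ⇒ CHKLMOSW; edges |CHKOS|=265/64, |LMW|=265/64
final tree: (((C:-153/32,(K:83/8,O:37/8):73/32):65/32,(H:103/12,S:29/12):631/32):265/64,(L:23/16,(M:32/5,W:-17/5):225/16):265/64)
total length: 2305/32

2305/32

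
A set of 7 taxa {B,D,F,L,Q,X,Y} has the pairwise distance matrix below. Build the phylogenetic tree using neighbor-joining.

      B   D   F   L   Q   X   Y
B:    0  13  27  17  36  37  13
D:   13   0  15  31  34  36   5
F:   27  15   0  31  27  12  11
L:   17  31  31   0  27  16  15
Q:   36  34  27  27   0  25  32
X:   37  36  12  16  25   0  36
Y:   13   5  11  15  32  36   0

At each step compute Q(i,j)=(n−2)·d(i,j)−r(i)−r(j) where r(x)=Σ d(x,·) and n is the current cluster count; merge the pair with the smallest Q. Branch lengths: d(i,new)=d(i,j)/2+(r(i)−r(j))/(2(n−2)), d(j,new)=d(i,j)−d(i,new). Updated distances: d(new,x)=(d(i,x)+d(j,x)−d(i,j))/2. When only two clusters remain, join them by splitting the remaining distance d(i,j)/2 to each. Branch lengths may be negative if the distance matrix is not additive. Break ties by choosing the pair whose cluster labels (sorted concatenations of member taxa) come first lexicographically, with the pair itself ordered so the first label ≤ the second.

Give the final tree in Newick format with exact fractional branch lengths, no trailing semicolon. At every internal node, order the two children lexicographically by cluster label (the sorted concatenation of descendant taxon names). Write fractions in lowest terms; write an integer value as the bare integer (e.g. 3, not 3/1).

step 1: merge (F,X) at d=12, Q=-225; branch lengths F→21/10, X→99/10; new cluster FX
  updated: d(B,FX)=26, d(D,FX)=39/2, d(FX,L)=35/2, d(FX,Q)=20, d(FX,Y)=35/2
step 2: merge (FX,Q) at d=20, Q=-339/2; branch lengths FX→63/16, Q→257/16; new cluster FQX
  updated: d(B,FQX)=21, d(D,FQX)=67/4, d(FQX,L)=49/4, d(FQX,Y)=59/4
step 3: merge (FQX,L) at d=49/4, Q=-413/4; branch lengths FQX→35/8, L→63/8; new cluster FLQX
  updated: d(B,FLQX)=103/8, d(D,FLQX)=71/4, d(FLQX,Y)=35/4
step 4: merge (B,FLQX) at d=103/8, Q=-105/2; branch lengths B→101/16, FLQX→105/16; new cluster BFLQX
  updated: d(BFLQX,D)=143/16, d(BFLQX,Y)=71/16
step 5: merge (BFLQX,D) at d=143/16, Q=-147/8; branch lengths BFLQX→67/16, D→19/4; new cluster BDFLQX
  updated: d(BDFLQX,Y)=1/4
step 6: merge (BDFLQX,Y) at d=1/4; branch lengths BDFLQX→1/8, Y→1/8; new cluster BDFLQXY
final tree: (((B:101/16,(((F:21/10,X:99/10):63/16,Q:257/16):35/8,L:63/8):105/16):67/16,D:19/4):1/8,Y:1/8)
total length: 1061/16

(((B:101/16,(((F:21/10,X:99/10):63/16,Q:257/16):35/8,L:63/8):105/16):67/16,D:19/4):1/8,Y:1/8)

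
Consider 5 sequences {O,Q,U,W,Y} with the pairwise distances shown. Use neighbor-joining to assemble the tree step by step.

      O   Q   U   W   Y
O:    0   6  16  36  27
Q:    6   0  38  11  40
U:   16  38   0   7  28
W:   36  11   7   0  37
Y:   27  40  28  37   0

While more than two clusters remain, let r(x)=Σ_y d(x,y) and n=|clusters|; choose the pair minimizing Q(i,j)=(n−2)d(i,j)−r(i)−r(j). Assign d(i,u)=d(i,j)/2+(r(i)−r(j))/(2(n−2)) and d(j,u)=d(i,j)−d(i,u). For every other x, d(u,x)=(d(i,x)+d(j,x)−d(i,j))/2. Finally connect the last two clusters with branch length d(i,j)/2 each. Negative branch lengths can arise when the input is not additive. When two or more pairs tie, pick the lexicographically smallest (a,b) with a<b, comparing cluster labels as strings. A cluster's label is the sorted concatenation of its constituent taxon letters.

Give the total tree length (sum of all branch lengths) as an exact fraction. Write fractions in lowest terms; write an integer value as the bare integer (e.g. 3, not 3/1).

step 1: merge (O,Q) at d=6, Q=-162; branch lengths O→4/3, Q→14/3; new cluster OQ
  updated: d(OQ,U)=24, d(OQ,W)=41/2, d(OQ,Y)=61/2
step 2: merge (OQ,Y) at d=61/2, Q=-219/2; branch lengths OQ→81/8, Y→163/8; new cluster OQY
  updated: d(OQY,U)=43/4, d(OQY,W)=27/2
step 3: merge (OQY,U) at d=43/4, Q=-125/4; branch lengths OQY→69/8, U→17/8; new cluster OQUY
  updated: d(OQUY,W)=39/8
step 4: merge (OQUY,W) at d=39/8; branch lengths OQUY→39/16, W→39/16; new cluster OQUWY
final tree: ((((O:4/3,Q:14/3):81/8,Y:163/8):69/8,U:17/8):39/16,W:39/16)
total length: 417/8

417/8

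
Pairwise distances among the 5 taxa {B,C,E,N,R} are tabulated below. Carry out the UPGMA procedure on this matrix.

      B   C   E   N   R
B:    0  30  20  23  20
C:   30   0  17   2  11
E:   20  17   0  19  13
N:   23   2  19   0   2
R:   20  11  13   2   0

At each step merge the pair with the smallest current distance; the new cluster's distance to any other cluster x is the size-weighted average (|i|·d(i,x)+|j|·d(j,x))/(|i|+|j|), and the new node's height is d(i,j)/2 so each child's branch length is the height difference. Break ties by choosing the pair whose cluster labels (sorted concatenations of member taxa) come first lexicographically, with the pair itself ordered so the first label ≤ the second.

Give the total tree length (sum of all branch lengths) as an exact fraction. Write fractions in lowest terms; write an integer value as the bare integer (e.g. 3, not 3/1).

107/3

1. join C+N (d=2) ⇒ CN; edges |C|=1, |N|=1
  updated: d(B,CN)=53/2, d(CN,E)=18, d(CN,R)=13/2
2. join CN+R (d=13/2) ⇒ CNR; edges |CN|=9/4, |R|=13/4
  updated: d(B,CNR)=73/3, d(CNR,E)=49/3
3. join CNR+E (d=49/3) ⇒ CENR; edges |CNR|=59/12, |E|=49/6
  updated: d(B,CENR)=93/4
4. join B+CENR (d=93/4) ⇒ BCENR; edges |B|=93/8, |CENR|=83/24
final tree: (B:93/8,(((C:1,N:1):9/4,R:13/4):59/12,E:49/6):83/24)
total length: 107/3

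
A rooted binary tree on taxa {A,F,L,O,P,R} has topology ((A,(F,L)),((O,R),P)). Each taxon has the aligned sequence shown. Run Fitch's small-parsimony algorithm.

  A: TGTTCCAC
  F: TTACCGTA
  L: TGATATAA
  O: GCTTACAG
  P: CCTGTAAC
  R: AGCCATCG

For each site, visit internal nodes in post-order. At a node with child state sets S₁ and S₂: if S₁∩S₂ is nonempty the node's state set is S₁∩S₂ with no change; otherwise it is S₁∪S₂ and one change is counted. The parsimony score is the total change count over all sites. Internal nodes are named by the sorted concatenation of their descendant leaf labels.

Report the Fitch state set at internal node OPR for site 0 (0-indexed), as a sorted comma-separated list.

A,C,G

FL@0: {T} ∩ {T} = {T} (intersection, +0)
AFL@0: {T} ∩ {T} = {T} (intersection, +0)
OR@0: {G} ∪ {A} = {A,G} (union, +1)
OPR@0: {A,G} ∪ {C} = {A,C,G} (union, +1)
AFLOPR@0: {T} ∪ {A,C,G} = {A,C,G,T} (union, +1)
FL@1: {T} ∪ {G} = {G,T} (union, +1)
AFL@1: {G} ∩ {G,T} = {G} (intersection, +0)
OR@1: {C} ∪ {G} = {C,G} (union, +1)
OPR@1: {C,G} ∩ {C} = {C} (intersection, +0)
AFLOPR@1: {G} ∪ {C} = {C,G} (union, +1)
FL@2: {A} ∩ {A} = {A} (intersection, +0)
AFL@2: {T} ∪ {A} = {A,T} (union, +1)
OR@2: {T} ∪ {C} = {C,T} (union, +1)
OPR@2: {C,T} ∩ {T} = {T} (intersection, +0)
AFLOPR@2: {A,T} ∩ {T} = {T} (intersection, +0)
FL@3: {C} ∪ {T} = {C,T} (union, +1)
AFL@3: {T} ∩ {C,T} = {T} (intersection, +0)
OR@3: {T} ∪ {C} = {C,T} (union, +1)
OPR@3: {C,T} ∪ {G} = {C,G,T} (union, +1)
AFLOPR@3: {T} ∩ {C,G,T} = {T} (intersection, +0)
FL@4: {C} ∪ {A} = {A,C} (union, +1)
AFL@4: {C} ∩ {A,C} = {C} (intersection, +0)
OR@4: {A} ∩ {A} = {A} (intersection, +0)
OPR@4: {A} ∪ {T} = {A,T} (union, +1)
AFLOPR@4: {C} ∪ {A,T} = {A,C,T} (union, +1)
FL@5: {G} ∪ {T} = {G,T} (union, +1)
AFL@5: {C} ∪ {G,T} = {C,G,T} (union, +1)
OR@5: {C} ∪ {T} = {C,T} (union, +1)
OPR@5: {C,T} ∪ {A} = {A,C,T} (union, +1)
AFLOPR@5: {C,G,T} ∩ {A,C,T} = {C,T} (intersection, +0)
FL@6: {T} ∪ {A} = {A,T} (union, +1)
AFL@6: {A} ∩ {A,T} = {A} (intersection, +0)
OR@6: {A} ∪ {C} = {A,C} (union, +1)
OPR@6: {A,C} ∩ {A} = {A} (intersection, +0)
AFLOPR@6: {A} ∩ {A} = {A} (intersection, +0)
FL@7: {A} ∩ {A} = {A} (intersection, +0)
AFL@7: {C} ∪ {A} = {A,C} (union, +1)
OR@7: {G} ∩ {G} = {G} (intersection, +0)
OPR@7: {G} ∪ {C} = {C,G} (union, +1)
AFLOPR@7: {A,C} ∩ {C,G} = {C} (intersection, +0)
per-site changes: [3, 3, 2, 3, 3, 4, 2, 2]; total = 22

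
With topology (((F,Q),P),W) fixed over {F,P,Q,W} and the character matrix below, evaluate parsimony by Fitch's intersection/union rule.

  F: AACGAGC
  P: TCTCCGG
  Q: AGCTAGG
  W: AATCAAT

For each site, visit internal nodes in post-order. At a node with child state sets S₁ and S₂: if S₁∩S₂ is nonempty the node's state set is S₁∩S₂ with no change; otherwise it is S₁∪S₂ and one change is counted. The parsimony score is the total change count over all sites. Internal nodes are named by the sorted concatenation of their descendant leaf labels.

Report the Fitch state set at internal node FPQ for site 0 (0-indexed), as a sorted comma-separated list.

A,T

FQ@0: {A} ∩ {A} = {A} (intersection, +0)
FPQ@0: {A} ∪ {T} = {A,T} (union, +1)
FPQW@0: {A,T} ∩ {A} = {A} (intersection, +0)
FQ@1: {A} ∪ {G} = {A,G} (union, +1)
FPQ@1: {A,G} ∪ {C} = {A,C,G} (union, +1)
FPQW@1: {A,C,G} ∩ {A} = {A} (intersection, +0)
FQ@2: {C} ∩ {C} = {C} (intersection, +0)
FPQ@2: {C} ∪ {T} = {C,T} (union, +1)
FPQW@2: {C,T} ∩ {T} = {T} (intersection, +0)
FQ@3: {G} ∪ {T} = {G,T} (union, +1)
FPQ@3: {G,T} ∪ {C} = {C,G,T} (union, +1)
FPQW@3: {C,G,T} ∩ {C} = {C} (intersection, +0)
FQ@4: {A} ∩ {A} = {A} (intersection, +0)
FPQ@4: {A} ∪ {C} = {A,C} (union, +1)
FPQW@4: {A,C} ∩ {A} = {A} (intersection, +0)
FQ@5: {G} ∩ {G} = {G} (intersection, +0)
FPQ@5: {G} ∩ {G} = {G} (intersection, +0)
FPQW@5: {G} ∪ {A} = {A,G} (union, +1)
FQ@6: {C} ∪ {G} = {C,G} (union, +1)
FPQ@6: {C,G} ∩ {G} = {G} (intersection, +0)
FPQW@6: {G} ∪ {T} = {G,T} (union, +1)
per-site changes: [1, 2, 1, 2, 1, 1, 2]; total = 10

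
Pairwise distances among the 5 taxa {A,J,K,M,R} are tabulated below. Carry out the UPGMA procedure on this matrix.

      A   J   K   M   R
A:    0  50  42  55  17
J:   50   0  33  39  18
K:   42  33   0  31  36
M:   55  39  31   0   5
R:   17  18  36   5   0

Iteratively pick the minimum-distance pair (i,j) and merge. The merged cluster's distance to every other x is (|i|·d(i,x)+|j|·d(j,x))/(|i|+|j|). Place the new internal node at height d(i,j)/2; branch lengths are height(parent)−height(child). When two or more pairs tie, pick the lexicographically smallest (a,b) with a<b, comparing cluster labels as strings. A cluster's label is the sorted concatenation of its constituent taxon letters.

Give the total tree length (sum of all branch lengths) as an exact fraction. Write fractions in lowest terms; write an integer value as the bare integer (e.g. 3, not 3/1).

step 1: merge (M,R) at d=5; branch lengths M→5/2, R→5/2; new cluster MR
  updated: d(A,MR)=36, d(J,MR)=57/2, d(K,MR)=67/2
step 2: merge (J,MR) at d=57/2; branch lengths J→57/4, MR→47/4; new cluster JMR
  updated: d(A,JMR)=122/3, d(JMR,K)=100/3
step 3: merge (JMR,K) at d=100/3; branch lengths JMR→29/12, K→50/3; new cluster JKMR
  updated: d(A,JKMR)=41
step 4: merge (A,JKMR) at d=41; branch lengths A→41/2, JKMR→23/6; new cluster AJKMR
final tree: (A:41/2,((J:57/4,(M:5/2,R:5/2):47/4):29/12,K:50/3):23/6)
total length: 893/12

893/12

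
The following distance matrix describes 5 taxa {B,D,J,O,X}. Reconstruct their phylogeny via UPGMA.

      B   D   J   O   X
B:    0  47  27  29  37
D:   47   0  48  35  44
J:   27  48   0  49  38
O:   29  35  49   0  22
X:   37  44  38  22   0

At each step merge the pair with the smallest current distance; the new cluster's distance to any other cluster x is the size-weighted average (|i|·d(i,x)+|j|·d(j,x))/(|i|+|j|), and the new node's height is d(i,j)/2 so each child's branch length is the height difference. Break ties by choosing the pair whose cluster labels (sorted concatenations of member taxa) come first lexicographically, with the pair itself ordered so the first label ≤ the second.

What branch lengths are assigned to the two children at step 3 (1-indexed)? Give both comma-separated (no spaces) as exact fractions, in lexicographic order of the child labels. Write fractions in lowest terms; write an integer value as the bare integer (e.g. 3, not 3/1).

45/8,65/8

step 1: merge (O,X) at d=22; branch lengths O→11, X→11; new cluster OX
  updated: d(B,OX)=33, d(D,OX)=79/2, d(J,OX)=87/2
step 2: merge (B,J) at d=27; branch lengths B→27/2, J→27/2; new cluster BJ
  updated: d(BJ,D)=95/2, d(BJ,OX)=153/4
step 3: merge (BJ,OX) at d=153/4; branch lengths BJ→45/8, OX→65/8; new cluster BJOX
  updated: d(BJOX,D)=87/2
step 4: merge (BJOX,D) at d=87/2; branch lengths BJOX→21/8, D→87/4; new cluster BDJOX
final tree: (((B:27/2,J:27/2):45/8,(O:11,X:11):65/8):21/8,D:87/4)
total length: 697/8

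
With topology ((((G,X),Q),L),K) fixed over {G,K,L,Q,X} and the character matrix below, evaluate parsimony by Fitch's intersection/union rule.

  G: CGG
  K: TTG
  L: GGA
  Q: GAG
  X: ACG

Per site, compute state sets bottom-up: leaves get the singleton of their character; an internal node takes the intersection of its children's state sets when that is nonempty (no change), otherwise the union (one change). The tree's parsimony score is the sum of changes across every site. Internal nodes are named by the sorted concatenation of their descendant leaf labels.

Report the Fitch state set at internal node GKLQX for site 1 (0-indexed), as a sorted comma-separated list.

GX@0: {C} ∪ {A} = {A,C} (union, +1)
GQX@0: {A,C} ∪ {G} = {A,C,G} (union, +1)
GLQX@0: {A,C,G} ∩ {G} = {G} (intersection, +0)
GKLQX@0: {G} ∪ {T} = {G,T} (union, +1)
GX@1: {G} ∪ {C} = {C,G} (union, +1)
GQX@1: {C,G} ∪ {A} = {A,C,G} (union, +1)
GLQX@1: {A,C,G} ∩ {G} = {G} (intersection, +0)
GKLQX@1: {G} ∪ {T} = {G,T} (union, +1)
GX@2: {G} ∩ {G} = {G} (intersection, +0)
GQX@2: {G} ∩ {G} = {G} (intersection, +0)
GLQX@2: {G} ∪ {A} = {A,G} (union, +1)
GKLQX@2: {A,G} ∩ {G} = {G} (intersection, +0)
per-site changes: [3, 3, 1]; total = 7

G,T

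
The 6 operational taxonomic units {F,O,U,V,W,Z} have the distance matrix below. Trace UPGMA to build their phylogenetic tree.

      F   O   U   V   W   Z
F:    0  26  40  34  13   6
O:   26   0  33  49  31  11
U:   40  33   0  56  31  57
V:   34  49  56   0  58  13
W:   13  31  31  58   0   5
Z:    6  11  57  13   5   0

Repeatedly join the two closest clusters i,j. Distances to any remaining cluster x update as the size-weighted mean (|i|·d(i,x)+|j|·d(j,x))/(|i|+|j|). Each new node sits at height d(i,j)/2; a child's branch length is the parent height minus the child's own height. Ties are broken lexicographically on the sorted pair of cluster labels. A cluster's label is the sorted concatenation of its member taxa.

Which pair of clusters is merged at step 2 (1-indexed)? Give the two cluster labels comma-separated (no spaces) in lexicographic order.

iteration 1: select W,Z (d=5); attach at lengths (5/2, 5/2); label the merged cluster WZ
  updated: d(F,WZ)=19/2, d(O,WZ)=21, d(U,WZ)=44, d(V,WZ)=71/2
iteration 2: select F,WZ (d=19/2); attach at lengths (19/4, 9/4); label the merged cluster FWZ
  updated: d(FWZ,O)=68/3, d(FWZ,U)=128/3, d(FWZ,V)=35
iteration 3: select FWZ,O (d=68/3); attach at lengths (79/12, 34/3); label the merged cluster FOWZ
  updated: d(FOWZ,U)=161/4, d(FOWZ,V)=77/2
iteration 4: select FOWZ,V (d=77/2); attach at lengths (95/12, 77/4); label the merged cluster FOVWZ
  updated: d(FOVWZ,U)=217/5
iteration 5: select FOVWZ,U (d=217/5); attach at lengths (49/20, 217/10); label the merged cluster FOUVWZ
final tree: ((((F:19/4,(W:5/2,Z:5/2):9/4):79/12,O:34/3):95/12,V:77/4):49/20,U:217/10)
total length: 2437/30

F,WZ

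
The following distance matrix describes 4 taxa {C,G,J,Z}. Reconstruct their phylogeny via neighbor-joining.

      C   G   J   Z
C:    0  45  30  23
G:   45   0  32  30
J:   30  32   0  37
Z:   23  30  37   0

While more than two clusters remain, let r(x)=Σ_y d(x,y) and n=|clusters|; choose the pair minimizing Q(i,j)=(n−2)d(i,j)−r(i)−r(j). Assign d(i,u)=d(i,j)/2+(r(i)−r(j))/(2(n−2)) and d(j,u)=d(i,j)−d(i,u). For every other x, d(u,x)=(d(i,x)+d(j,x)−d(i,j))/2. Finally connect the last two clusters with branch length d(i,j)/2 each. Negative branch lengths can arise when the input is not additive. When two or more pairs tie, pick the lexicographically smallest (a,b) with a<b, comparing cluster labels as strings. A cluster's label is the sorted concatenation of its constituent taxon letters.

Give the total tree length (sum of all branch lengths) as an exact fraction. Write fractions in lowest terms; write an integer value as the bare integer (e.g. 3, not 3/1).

iteration 1: select C,Z (d=23, Q=-142); attach at lengths (27/2, 19/2); label the merged cluster CZ
  updated: d(CZ,G)=26, d(CZ,J)=22
iteration 2: select CZ,G (d=26, Q=-80); attach at lengths (8, 18); label the merged cluster CGZ
  updated: d(CGZ,J)=14
iteration 3: select CGZ,J (d=14); attach at lengths (7, 7); label the merged cluster CGJZ
final tree: (((C:27/2,Z:19/2):8,G:18):7,J:7)
total length: 63

63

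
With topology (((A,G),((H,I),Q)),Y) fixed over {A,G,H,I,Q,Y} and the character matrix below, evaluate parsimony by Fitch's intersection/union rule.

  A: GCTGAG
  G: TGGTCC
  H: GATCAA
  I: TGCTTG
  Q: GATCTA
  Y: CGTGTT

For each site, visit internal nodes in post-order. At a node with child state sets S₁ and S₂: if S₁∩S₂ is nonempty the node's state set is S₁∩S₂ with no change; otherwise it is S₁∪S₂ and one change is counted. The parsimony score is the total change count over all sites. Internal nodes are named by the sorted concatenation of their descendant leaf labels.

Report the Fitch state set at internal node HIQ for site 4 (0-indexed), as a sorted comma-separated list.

T

[col 0] AG: children A:{G}, G:{T} ∪→ {G,T}; cost 1
[col 0] HI: children H:{G}, I:{T} ∪→ {G,T}; cost 1
[col 0] HIQ: children HI:{G,T}, Q:{G} ∩→ {G}; cost 0
[col 0] AGHIQ: children AG:{G,T}, HIQ:{G} ∩→ {G}; cost 0
[col 0] AGHIQY: children AGHIQ:{G}, Y:{C} ∪→ {C,G}; cost 1
[col 1] AG: children A:{C}, G:{G} ∪→ {C,G}; cost 1
[col 1] HI: children H:{A}, I:{G} ∪→ {A,G}; cost 1
[col 1] HIQ: children HI:{A,G}, Q:{A} ∩→ {A}; cost 0
[col 1] AGHIQ: children AG:{C,G}, HIQ:{A} ∪→ {A,C,G}; cost 1
[col 1] AGHIQY: children AGHIQ:{A,C,G}, Y:{G} ∩→ {G}; cost 0
[col 2] AG: children A:{T}, G:{G} ∪→ {G,T}; cost 1
[col 2] HI: children H:{T}, I:{C} ∪→ {C,T}; cost 1
[col 2] HIQ: children HI:{C,T}, Q:{T} ∩→ {T}; cost 0
[col 2] AGHIQ: children AG:{G,T}, HIQ:{T} ∩→ {T}; cost 0
[col 2] AGHIQY: children AGHIQ:{T}, Y:{T} ∩→ {T}; cost 0
[col 3] AG: children A:{G}, G:{T} ∪→ {G,T}; cost 1
[col 3] HI: children H:{C}, I:{T} ∪→ {C,T}; cost 1
[col 3] HIQ: children HI:{C,T}, Q:{C} ∩→ {C}; cost 0
[col 3] AGHIQ: children AG:{G,T}, HIQ:{C} ∪→ {C,G,T}; cost 1
[col 3] AGHIQY: children AGHIQ:{C,G,T}, Y:{G} ∩→ {G}; cost 0
[col 4] AG: children A:{A}, G:{C} ∪→ {A,C}; cost 1
[col 4] HI: children H:{A}, I:{T} ∪→ {A,T}; cost 1
[col 4] HIQ: children HI:{A,T}, Q:{T} ∩→ {T}; cost 0
[col 4] AGHIQ: children AG:{A,C}, HIQ:{T} ∪→ {A,C,T}; cost 1
[col 4] AGHIQY: children AGHIQ:{A,C,T}, Y:{T} ∩→ {T}; cost 0
[col 5] AG: children A:{G}, G:{C} ∪→ {C,G}; cost 1
[col 5] HI: children H:{A}, I:{G} ∪→ {A,G}; cost 1
[col 5] HIQ: children HI:{A,G}, Q:{A} ∩→ {A}; cost 0
[col 5] AGHIQ: children AG:{C,G}, HIQ:{A} ∪→ {A,C,G}; cost 1
[col 5] AGHIQY: children AGHIQ:{A,C,G}, Y:{T} ∪→ {A,C,G,T}; cost 1
per-site changes: [3, 3, 2, 3, 3, 4]; total = 18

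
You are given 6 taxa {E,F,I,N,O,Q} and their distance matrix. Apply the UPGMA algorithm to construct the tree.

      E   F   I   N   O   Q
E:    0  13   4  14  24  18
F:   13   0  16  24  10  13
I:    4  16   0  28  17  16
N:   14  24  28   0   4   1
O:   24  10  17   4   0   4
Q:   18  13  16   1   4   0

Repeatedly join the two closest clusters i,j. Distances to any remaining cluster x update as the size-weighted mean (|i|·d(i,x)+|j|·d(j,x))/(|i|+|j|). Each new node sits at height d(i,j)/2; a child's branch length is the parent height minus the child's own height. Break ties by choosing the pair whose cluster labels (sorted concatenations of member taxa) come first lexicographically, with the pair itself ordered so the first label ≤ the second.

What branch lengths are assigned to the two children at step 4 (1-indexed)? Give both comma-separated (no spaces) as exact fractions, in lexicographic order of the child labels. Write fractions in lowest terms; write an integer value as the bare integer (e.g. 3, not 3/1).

iteration 1: select N,Q (d=1); attach at lengths (1/2, 1/2); label the merged cluster NQ
  updated: d(E,NQ)=16, d(F,NQ)=37/2, d(I,NQ)=22, d(NQ,O)=4
iteration 2: select E,I (d=4); attach at lengths (2, 2); label the merged cluster EI
  updated: d(EI,F)=29/2, d(EI,NQ)=19, d(EI,O)=41/2
iteration 3: select NQ,O (d=4); attach at lengths (3/2, 2); label the merged cluster NOQ
  updated: d(EI,NOQ)=39/2, d(F,NOQ)=47/3
iteration 4: select EI,F (d=29/2); attach at lengths (21/4, 29/4); label the merged cluster EFI
  updated: d(EFI,NOQ)=164/9
iteration 5: select EFI,NOQ (d=164/9); attach at lengths (67/36, 64/9); label the merged cluster EFINOQ
final tree: (((E:2,I:2):21/4,F:29/4):67/36,((N:1/2,Q:1/2):3/2,O:2):64/9)
total length: 1079/36

21/4,29/4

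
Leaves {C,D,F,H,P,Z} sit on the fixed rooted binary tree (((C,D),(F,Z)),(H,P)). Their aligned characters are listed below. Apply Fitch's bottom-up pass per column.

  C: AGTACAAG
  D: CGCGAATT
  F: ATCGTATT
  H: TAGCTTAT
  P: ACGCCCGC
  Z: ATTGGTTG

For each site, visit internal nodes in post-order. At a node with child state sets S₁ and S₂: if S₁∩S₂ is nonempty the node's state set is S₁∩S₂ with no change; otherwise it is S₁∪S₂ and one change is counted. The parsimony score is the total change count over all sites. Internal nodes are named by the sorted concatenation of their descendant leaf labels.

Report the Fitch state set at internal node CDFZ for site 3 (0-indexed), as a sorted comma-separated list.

[col 0] CD: children C:{A}, D:{C} ∪→ {A,C}; cost 1
[col 0] FZ: children F:{A}, Z:{A} ∩→ {A}; cost 0
[col 0] CDFZ: children CD:{A,C}, FZ:{A} ∩→ {A}; cost 0
[col 0] HP: children H:{T}, P:{A} ∪→ {A,T}; cost 1
[col 0] CDFHPZ: children CDFZ:{A}, HP:{A,T} ∩→ {A}; cost 0
[col 1] CD: children C:{G}, D:{G} ∩→ {G}; cost 0
[col 1] FZ: children F:{T}, Z:{T} ∩→ {T}; cost 0
[col 1] CDFZ: children CD:{G}, FZ:{T} ∪→ {G,T}; cost 1
[col 1] HP: children H:{A}, P:{C} ∪→ {A,C}; cost 1
[col 1] CDFHPZ: children CDFZ:{G,T}, HP:{A,C} ∪→ {A,C,G,T}; cost 1
[col 2] CD: children C:{T}, D:{C} ∪→ {C,T}; cost 1
[col 2] FZ: children F:{C}, Z:{T} ∪→ {C,T}; cost 1
[col 2] CDFZ: children CD:{C,T}, FZ:{C,T} ∩→ {C,T}; cost 0
[col 2] HP: children H:{G}, P:{G} ∩→ {G}; cost 0
[col 2] CDFHPZ: children CDFZ:{C,T}, HP:{G} ∪→ {C,G,T}; cost 1
[col 3] CD: children C:{A}, D:{G} ∪→ {A,G}; cost 1
[col 3] FZ: children F:{G}, Z:{G} ∩→ {G}; cost 0
[col 3] CDFZ: children CD:{A,G}, FZ:{G} ∩→ {G}; cost 0
[col 3] HP: children H:{C}, P:{C} ∩→ {C}; cost 0
[col 3] CDFHPZ: children CDFZ:{G}, HP:{C} ∪→ {C,G}; cost 1
[col 4] CD: children C:{C}, D:{A} ∪→ {A,C}; cost 1
[col 4] FZ: children F:{T}, Z:{G} ∪→ {G,T}; cost 1
[col 4] CDFZ: children CD:{A,C}, FZ:{G,T} ∪→ {A,C,G,T}; cost 1
[col 4] HP: children H:{T}, P:{C} ∪→ {C,T}; cost 1
[col 4] CDFHPZ: children CDFZ:{A,C,G,T}, HP:{C,T} ∩→ {C,T}; cost 0
[col 5] CD: children C:{A}, D:{A} ∩→ {A}; cost 0
[col 5] FZ: children F:{A}, Z:{T} ∪→ {A,T}; cost 1
[col 5] CDFZ: children CD:{A}, FZ:{A,T} ∩→ {A}; cost 0
[col 5] HP: children H:{T}, P:{C} ∪→ {C,T}; cost 1
[col 5] CDFHPZ: children CDFZ:{A}, HP:{C,T} ∪→ {A,C,T}; cost 1
[col 6] CD: children C:{A}, D:{T} ∪→ {A,T}; cost 1
[col 6] FZ: children F:{T}, Z:{T} ∩→ {T}; cost 0
[col 6] CDFZ: children CD:{A,T}, FZ:{T} ∩→ {T}; cost 0
[col 6] HP: children H:{A}, P:{G} ∪→ {A,G}; cost 1
[col 6] CDFHPZ: children CDFZ:{T}, HP:{A,G} ∪→ {A,G,T}; cost 1
[col 7] CD: children C:{G}, D:{T} ∪→ {G,T}; cost 1
[col 7] FZ: children F:{T}, Z:{G} ∪→ {G,T}; cost 1
[col 7] CDFZ: children CD:{G,T}, FZ:{G,T} ∩→ {G,T}; cost 0
[col 7] HP: children H:{T}, P:{C} ∪→ {C,T}; cost 1
[col 7] CDFHPZ: children CDFZ:{G,T}, HP:{C,T} ∩→ {T}; cost 0
per-site changes: [2, 3, 3, 2, 4, 3, 3, 3]; total = 23

G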